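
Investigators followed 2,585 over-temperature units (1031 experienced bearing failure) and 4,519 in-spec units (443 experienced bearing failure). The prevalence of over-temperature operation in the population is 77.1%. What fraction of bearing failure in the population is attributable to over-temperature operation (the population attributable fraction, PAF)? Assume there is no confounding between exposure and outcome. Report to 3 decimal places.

p₁ = P(outcome | exposed) = 1031/2585 = 0.39884
p₀ = P(outcome | unexposed) = 443/4519 = 0.098031
Overall risk P(Y=1) = π·p₁ + (1−π)·p₀ = 0.771×0.39884 + 0.229×0.098031 = 0.32995.
Under exogeneity, PAF = [P(Y=1) − p₀] / P(Y=1).
PAF = (0.32995 − 0.098031) / 0.32995 ≈ 0.7029

PAF ≈ 0.703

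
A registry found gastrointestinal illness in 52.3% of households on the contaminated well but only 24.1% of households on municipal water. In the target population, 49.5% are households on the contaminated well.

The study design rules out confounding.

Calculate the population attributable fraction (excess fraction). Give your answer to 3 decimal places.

PAF ≈ 0.367

p₁ = 0.523, p₀ = 0.241.
Overall risk P(Y=1) = π·p₁ + (1−π)·p₀ = 0.495×0.523 + 0.505×0.241 = 0.38059.
Under exogeneity, PAF = [P(Y=1) − p₀] / P(Y=1).
PAF = (0.38059 − 0.241) / 0.38059 ≈ 0.3668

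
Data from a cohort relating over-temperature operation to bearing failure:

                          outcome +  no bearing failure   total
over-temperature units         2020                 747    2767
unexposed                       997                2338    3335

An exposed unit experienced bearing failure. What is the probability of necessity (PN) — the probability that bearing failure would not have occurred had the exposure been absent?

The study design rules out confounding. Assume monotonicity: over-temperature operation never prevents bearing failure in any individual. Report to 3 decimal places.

p₁ = P(outcome | exposed) = 2020/2767 = 0.73003
p₀ = P(outcome | unexposed) = 997/3335 = 0.29895
Under exogeneity and monotonicity, PN = (p₁ − p₀) / p₁.
PN = (0.73003 − 0.29895) / 0.73003 = 0.43108 / 0.73003 ≈ 0.5905

PN ≈ 0.590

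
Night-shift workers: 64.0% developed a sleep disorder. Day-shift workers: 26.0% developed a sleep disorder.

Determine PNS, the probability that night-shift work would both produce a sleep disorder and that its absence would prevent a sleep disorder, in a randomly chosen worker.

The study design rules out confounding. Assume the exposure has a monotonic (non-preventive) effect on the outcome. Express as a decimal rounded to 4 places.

PNS ≈ 0.3800

p₁ = 0.64, p₀ = 0.26.
Under exogeneity and monotonicity, PNS = p₁ − p₀.
PNS = 0.64 − 0.26 = 0.38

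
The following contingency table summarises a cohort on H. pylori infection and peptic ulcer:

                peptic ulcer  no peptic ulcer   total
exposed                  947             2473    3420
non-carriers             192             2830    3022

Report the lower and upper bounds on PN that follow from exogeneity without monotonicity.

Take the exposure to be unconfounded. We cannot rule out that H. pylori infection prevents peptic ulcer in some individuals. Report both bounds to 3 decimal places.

p₁ = P(outcome | exposed) = 947/3420 = 0.2769
p₀ = P(outcome | unexposed) = 192/3022 = 0.063534
Under exogeneity alone the bounds on PN are max{0,(p₁−p₀)/p₁} ≤ PN ≤ min{1,(1−p₀)/p₁}.
  lower = (p₁ − p₀)/p₁ = 0.21337 / 0.2769 ≈ 0.7706
  upper = min{1, (1 − p₀)/p₁} = 0.93647 / 0.2769 ≈ 3.3820 → capped at 1

0.771 ≤ PN ≤ 1.000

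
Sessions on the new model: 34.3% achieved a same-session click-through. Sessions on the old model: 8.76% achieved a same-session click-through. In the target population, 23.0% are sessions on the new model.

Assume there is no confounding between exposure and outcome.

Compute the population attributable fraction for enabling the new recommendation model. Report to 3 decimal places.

p₁ = 0.343, p₀ = 0.0876.
Overall risk P(Y=1) = π·p₁ + (1−π)·p₀ = 0.23×0.343 + 0.77×0.0876 = 0.14634.
Under exogeneity, PAF = [P(Y=1) − p₀] / P(Y=1).
PAF = (0.14634 − 0.0876) / 0.14634 ≈ 0.4014

PAF ≈ 0.401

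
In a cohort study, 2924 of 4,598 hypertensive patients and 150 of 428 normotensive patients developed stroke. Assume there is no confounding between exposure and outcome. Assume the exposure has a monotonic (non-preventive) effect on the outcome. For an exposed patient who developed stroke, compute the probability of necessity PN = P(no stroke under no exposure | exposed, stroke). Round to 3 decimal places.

p₁ = P(outcome | exposed) = 2924/4598 = 0.63593
p₀ = P(outcome | unexposed) = 150/428 = 0.35047
Under exogeneity and monotonicity, PN = (p₁ − p₀) / p₁.
PN = (0.63593 − 0.35047) / 0.63593 = 0.28546 / 0.63593 ≈ 0.4489

PN ≈ 0.449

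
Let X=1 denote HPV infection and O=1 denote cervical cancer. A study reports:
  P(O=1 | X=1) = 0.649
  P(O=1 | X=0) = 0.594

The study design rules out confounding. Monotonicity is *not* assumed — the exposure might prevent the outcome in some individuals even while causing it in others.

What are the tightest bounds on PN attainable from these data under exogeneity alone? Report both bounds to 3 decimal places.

0.085 ≤ PN ≤ 0.626

Let p₁ = 0.649, p₀ = 0.594.
Under exogeneity alone the bounds on PN are max{0,(p₁−p₀)/p₁} ≤ PN ≤ min{1,(1−p₀)/p₁}.
  lower = (p₁ − p₀)/p₁ = 0.055 / 0.649 ≈ 0.0847
  upper = min{1, (1 − p₀)/p₁} = 0.406 / 0.649 ≈ 0.6256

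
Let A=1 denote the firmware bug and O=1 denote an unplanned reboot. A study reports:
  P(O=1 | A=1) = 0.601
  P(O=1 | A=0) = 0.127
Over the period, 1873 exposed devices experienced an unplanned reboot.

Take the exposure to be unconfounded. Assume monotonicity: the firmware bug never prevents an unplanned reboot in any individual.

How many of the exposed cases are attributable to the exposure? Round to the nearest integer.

Let p₁ = 0.601, p₀ = 0.127.
PN = (p₁ − p₀)/p₁ = (0.601 − 0.127) / 0.601 ≈ 0.78869.
Attributable cases ≈ PN × (exposed cases) = 0.78869 × 1873 ≈ 1477.21.

about 1477 cases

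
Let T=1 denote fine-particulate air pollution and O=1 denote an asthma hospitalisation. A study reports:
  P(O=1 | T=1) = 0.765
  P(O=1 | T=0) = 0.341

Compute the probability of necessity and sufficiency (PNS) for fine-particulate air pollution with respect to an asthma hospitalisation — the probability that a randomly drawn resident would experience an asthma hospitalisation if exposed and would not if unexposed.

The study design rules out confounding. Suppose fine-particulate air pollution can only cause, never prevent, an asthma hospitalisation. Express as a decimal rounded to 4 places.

Let p₁ = 0.765, p₀ = 0.341.
Under exogeneity and monotonicity, PNS = p₁ − p₀.
PNS = 0.765 − 0.341 = 0.424

PNS ≈ 0.4240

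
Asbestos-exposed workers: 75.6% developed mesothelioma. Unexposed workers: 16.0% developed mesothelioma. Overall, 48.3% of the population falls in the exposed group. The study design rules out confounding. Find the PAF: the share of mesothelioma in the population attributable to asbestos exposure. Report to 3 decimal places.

p₁ = 0.756, p₀ = 0.16.
Overall risk P(Y=1) = π·p₁ + (1−π)·p₀ = 0.483×0.756 + 0.517×0.16 = 0.44787.
Under exogeneity, PAF = [P(Y=1) − p₀] / P(Y=1).
PAF = (0.44787 − 0.16) / 0.44787 ≈ 0.6428

PAF ≈ 0.643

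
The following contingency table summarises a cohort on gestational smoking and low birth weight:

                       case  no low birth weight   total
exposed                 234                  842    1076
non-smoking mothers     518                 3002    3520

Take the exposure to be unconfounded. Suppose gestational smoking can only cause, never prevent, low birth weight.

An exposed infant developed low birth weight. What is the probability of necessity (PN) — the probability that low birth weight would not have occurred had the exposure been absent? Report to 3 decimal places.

p₁ = P(outcome | exposed) = 234/1076 = 0.21747
p₀ = P(outcome | unexposed) = 518/3520 = 0.14716
Under exogeneity and monotonicity, PN = (p₁ − p₀)/p₁.
PN = (0.21747 − 0.14716) / 0.21747 ≈ 0.3233

PN ≈ 0.323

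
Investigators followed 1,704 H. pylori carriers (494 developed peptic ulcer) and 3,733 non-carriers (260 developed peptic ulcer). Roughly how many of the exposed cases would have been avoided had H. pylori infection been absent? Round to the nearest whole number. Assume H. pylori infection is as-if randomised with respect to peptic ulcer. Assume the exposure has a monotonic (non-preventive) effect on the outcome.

p₁ = P(outcome | exposed) = 494/1704 = 0.28991
p₀ = P(outcome | unexposed) = 260/3733 = 0.069649
PN = (p₁ − p₀)/p₁ = (0.28991 − 0.069649) / 0.28991 ≈ 0.75975.
Attributable cases ≈ PN × (exposed cases) = 0.75975 × 494 ≈ 375.32.

about 375 cases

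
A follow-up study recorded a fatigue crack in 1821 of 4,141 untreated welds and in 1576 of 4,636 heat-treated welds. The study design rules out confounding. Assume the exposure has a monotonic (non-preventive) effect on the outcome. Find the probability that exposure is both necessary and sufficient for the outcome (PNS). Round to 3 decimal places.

PNS ≈ 0.100

p₁ = P(outcome | exposed) = 1821/4141 = 0.43975
p₀ = P(outcome | unexposed) = 1576/4636 = 0.33995
Under exogeneity and monotonicity, PNS = p₁ − p₀.
PNS = 0.43975 − 0.33995 = 0.099801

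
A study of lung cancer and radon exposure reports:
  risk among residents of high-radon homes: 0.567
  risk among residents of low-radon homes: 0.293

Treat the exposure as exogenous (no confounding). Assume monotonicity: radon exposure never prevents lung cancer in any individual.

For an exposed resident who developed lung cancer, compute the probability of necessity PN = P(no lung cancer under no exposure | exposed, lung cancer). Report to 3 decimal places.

Let p₁ = 0.567, p₀ = 0.293.
Under exogeneity and monotonicity, PN = (p₁ − p₀) / p₁.
PN = (0.567 − 0.293) / 0.567 = 0.274 / 0.567 ≈ 0.4832

PN ≈ 0.483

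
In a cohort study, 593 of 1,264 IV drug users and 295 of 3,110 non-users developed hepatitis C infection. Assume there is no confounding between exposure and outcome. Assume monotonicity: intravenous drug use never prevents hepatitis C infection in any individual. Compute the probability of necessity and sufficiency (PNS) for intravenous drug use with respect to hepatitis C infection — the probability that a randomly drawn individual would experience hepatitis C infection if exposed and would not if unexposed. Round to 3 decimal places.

PNS ≈ 0.374

p₁ = P(outcome | exposed) = 593/1264 = 0.46915
p₀ = P(outcome | unexposed) = 295/3110 = 0.094855
Under exogeneity and monotonicity, PNS = p₁ − p₀.
PNS = 0.46915 − 0.094855 = 0.37429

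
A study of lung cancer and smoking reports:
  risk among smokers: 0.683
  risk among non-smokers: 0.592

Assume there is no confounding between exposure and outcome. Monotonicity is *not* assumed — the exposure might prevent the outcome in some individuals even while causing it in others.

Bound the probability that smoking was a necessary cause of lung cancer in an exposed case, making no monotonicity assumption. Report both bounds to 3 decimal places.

Let p₁ = 0.683, p₀ = 0.592.
Under exogeneity alone the bounds on PN are max{0,(p₁−p₀)/p₁} ≤ PN ≤ min{1,(1−p₀)/p₁}.
  lower = (p₁ − p₀)/p₁ = 0.091 / 0.683 ≈ 0.1332
  upper = min{1, (1 − p₀)/p₁} = 0.408 / 0.683 ≈ 0.5974

0.133 ≤ PN ≤ 0.597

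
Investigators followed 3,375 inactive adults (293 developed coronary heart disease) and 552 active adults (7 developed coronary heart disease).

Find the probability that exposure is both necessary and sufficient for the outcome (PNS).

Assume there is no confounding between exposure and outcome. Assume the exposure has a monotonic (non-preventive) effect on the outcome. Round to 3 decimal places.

PNS ≈ 0.074

p₁ = P(outcome | exposed) = 293/3375 = 0.086815
p₀ = P(outcome | unexposed) = 7/552 = 0.012681
Under exogeneity and monotonicity, PNS = p₁ − p₀.
PNS = 0.086815 − 0.012681 = 0.074134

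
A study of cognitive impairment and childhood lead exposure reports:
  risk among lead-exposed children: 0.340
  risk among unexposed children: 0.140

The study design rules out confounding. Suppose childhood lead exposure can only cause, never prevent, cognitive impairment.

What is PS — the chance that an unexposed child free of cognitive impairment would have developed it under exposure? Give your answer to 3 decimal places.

Let p₁ = 0.34, p₀ = 0.14.
Under exogeneity and monotonicity, PS = (p₁ − p₀) / (1 − p₀).
PS = (0.34 − 0.14) / (1 − 0.14) = 0.2 / 0.86 ≈ 0.2326

PS ≈ 0.233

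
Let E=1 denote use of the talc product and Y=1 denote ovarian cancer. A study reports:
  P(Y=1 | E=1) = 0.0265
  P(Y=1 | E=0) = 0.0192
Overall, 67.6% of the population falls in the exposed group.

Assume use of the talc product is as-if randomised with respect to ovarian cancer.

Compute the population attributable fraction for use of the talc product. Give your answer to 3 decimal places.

PAF ≈ 0.204

Let p₁ = 0.0265, p₀ = 0.0192.
Overall risk P(Y=1) = π·p₁ + (1−π)·p₀ = 0.676×0.0265 + 0.324×0.0192 = 0.024135.
Under exogeneity, PAF = [P(Y=1) − p₀] / P(Y=1).
PAF = (0.024135 − 0.0192) / 0.024135 ≈ 0.2045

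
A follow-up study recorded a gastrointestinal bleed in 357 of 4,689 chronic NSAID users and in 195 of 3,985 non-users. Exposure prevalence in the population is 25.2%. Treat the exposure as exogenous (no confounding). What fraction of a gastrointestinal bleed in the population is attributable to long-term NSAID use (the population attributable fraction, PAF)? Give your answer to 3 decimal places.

p₁ = P(outcome | exposed) = 357/4689 = 0.076136
p₀ = P(outcome | unexposed) = 195/3985 = 0.048934
Overall risk P(Y=1) = π·p₁ + (1−π)·p₀ = 0.252×0.076136 + 0.748×0.048934 = 0.055788.
Under exogeneity, PAF = [P(Y=1) − p₀] / P(Y=1).
PAF = (0.055788 − 0.048934) / 0.055788 ≈ 0.1229

PAF ≈ 0.123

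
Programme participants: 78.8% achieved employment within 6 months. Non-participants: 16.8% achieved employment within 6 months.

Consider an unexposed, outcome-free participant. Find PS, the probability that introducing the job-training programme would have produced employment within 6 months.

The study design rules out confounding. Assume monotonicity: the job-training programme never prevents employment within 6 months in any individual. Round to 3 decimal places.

p₁ = 0.788, p₀ = 0.168.
Under exogeneity and monotonicity, PS = (p₁ − p₀) / (1 − p₀).
PS = (0.788 − 0.168) / (1 − 0.168) = 0.62 / 0.832 ≈ 0.7452

PS ≈ 0.745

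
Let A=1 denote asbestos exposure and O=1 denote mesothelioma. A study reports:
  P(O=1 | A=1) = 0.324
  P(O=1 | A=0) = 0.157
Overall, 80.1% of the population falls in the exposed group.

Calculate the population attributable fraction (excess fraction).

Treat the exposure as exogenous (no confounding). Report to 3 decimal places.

Let p₁ = 0.324, p₀ = 0.157.
Overall risk P(Y=1) = π·p₁ + (1−π)·p₀ = 0.801×0.324 + 0.199×0.157 = 0.29077.
Under exogeneity, PAF = [P(Y=1) − p₀] / P(Y=1).
PAF = (0.29077 − 0.157) / 0.29077 ≈ 0.4600

PAF ≈ 0.460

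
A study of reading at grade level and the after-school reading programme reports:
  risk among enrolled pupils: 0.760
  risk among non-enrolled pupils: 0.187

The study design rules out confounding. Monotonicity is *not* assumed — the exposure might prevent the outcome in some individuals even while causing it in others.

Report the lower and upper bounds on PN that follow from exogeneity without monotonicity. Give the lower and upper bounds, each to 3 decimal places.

Let p₁ = 0.76, p₀ = 0.187.
Under exogeneity alone the bounds on PN are max{0,(p₁−p₀)/p₁} ≤ PN ≤ min{1,(1−p₀)/p₁}.
  lower = (p₁ − p₀)/p₁ = 0.573 / 0.76 ≈ 0.7539
  upper = min{1, (1 − p₀)/p₁} = 0.813 / 0.76 ≈ 1.0697 → capped at 1

0.754 ≤ PN ≤ 1.000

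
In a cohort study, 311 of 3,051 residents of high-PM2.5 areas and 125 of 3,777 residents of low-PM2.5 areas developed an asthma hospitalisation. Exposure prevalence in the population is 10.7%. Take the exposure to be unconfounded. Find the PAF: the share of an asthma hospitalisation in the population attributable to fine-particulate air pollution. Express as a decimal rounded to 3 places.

PAF ≈ 0.182

p₁ = P(outcome | exposed) = 311/3051 = 0.10193
p₀ = P(outcome | unexposed) = 125/3777 = 0.033095
Overall risk P(Y=1) = π·p₁ + (1−π)·p₀ = 0.107×0.10193 + 0.893×0.033095 = 0.040461.
Under exogeneity, PAF = [P(Y=1) − p₀] / P(Y=1).
PAF = (0.040461 − 0.033095) / 0.040461 ≈ 0.1820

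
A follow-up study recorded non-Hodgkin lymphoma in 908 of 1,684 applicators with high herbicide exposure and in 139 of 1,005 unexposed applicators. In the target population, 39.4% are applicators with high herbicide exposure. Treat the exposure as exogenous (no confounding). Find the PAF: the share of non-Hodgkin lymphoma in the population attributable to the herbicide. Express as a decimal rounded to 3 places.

PAF ≈ 0.533

p₁ = P(outcome | exposed) = 908/1684 = 0.53919
p₀ = P(outcome | unexposed) = 139/1005 = 0.13831
Overall risk P(Y=1) = π·p₁ + (1−π)·p₀ = 0.394×0.53919 + 0.606×0.13831 = 0.29626.
Under exogeneity, PAF = [P(Y=1) − p₀] / P(Y=1).
PAF = (0.29626 − 0.13831) / 0.29626 ≈ 0.5331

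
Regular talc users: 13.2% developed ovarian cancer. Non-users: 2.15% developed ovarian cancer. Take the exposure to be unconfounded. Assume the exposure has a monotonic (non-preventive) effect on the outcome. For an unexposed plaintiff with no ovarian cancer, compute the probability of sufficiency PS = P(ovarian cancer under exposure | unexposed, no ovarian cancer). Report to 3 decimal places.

PS ≈ 0.113

p₁ = 0.132, p₀ = 0.0215.
Under exogeneity and monotonicity, PS = (p₁ − p₀) / (1 − p₀).
PS = (0.132 − 0.0215) / (1 − 0.0215) = 0.1105 / 0.9785 ≈ 0.1129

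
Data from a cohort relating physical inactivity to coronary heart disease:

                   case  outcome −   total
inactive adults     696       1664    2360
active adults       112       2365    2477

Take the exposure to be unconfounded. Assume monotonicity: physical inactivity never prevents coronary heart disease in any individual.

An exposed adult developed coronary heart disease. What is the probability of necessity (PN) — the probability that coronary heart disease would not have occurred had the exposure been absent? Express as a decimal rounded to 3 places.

p₁ = P(outcome | exposed) = 696/2360 = 0.29492
p₀ = P(outcome | unexposed) = 112/2477 = 0.045216
Under exogeneity and monotonicity, PN = (p₁ − p₀)/p₁.
PN = (0.29492 − 0.045216) / 0.29492 ≈ 0.8467

PN ≈ 0.847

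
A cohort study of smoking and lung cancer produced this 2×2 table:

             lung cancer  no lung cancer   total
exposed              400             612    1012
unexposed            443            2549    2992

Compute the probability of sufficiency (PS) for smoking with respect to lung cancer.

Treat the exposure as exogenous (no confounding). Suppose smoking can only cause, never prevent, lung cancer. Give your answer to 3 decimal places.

PS ≈ 0.290

p₁ = P(outcome | exposed) = 400/1012 = 0.39526
p₀ = P(outcome | unexposed) = 443/2992 = 0.14806
Under exogeneity and monotonicity, PS = (p₁ − p₀) / (1 − p₀).
PS = (0.39526 − 0.14806) / (1 − 0.14806) = 0.2472 / 0.85194 ≈ 0.2902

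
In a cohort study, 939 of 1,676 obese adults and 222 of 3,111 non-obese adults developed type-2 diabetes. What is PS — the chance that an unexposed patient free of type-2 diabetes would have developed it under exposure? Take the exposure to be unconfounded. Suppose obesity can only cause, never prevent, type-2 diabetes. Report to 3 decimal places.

p₁ = P(outcome | exposed) = 939/1676 = 0.56026
p₀ = P(outcome | unexposed) = 222/3111 = 0.07136
Under exogeneity and monotonicity, PS = (p₁ − p₀) / (1 − p₀).
PS = (0.56026 − 0.07136) / (1 − 0.07136) = 0.4889 / 0.92864 ≈ 0.5265

PS ≈ 0.526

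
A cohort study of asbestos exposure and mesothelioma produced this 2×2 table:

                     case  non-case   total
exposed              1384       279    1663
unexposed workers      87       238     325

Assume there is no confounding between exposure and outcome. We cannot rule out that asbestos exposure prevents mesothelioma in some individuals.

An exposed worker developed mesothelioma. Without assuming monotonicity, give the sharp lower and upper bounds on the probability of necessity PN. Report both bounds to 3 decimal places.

0.678 ≤ PN ≤ 0.880

p₁ = P(outcome | exposed) = 1384/1663 = 0.83223
p₀ = P(outcome | unexposed) = 87/325 = 0.26769
Under exogeneity alone the bounds on PN are max{0,(p₁−p₀)/p₁} ≤ PN ≤ min{1,(1−p₀)/p₁}.
  lower = (p₁ − p₀)/p₁ = 0.56454 / 0.83223 ≈ 0.6783
  upper = min{1, (1 − p₀)/p₁} = 0.73231 / 0.83223 ≈ 0.8799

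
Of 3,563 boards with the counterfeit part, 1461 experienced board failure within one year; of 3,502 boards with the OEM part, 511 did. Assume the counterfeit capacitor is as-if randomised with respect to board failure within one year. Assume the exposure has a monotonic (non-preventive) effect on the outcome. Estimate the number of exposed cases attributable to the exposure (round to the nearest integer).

p₁ = P(outcome | exposed) = 1461/3563 = 0.41005
p₀ = P(outcome | unexposed) = 511/3502 = 0.14592
PN = (p₁ − p₀)/p₁ = (0.41005 − 0.14592) / 0.41005 ≈ 0.64415.
Attributable cases ≈ PN × (exposed cases) = 0.64415 × 1461 ≈ 941.10.

about 941 cases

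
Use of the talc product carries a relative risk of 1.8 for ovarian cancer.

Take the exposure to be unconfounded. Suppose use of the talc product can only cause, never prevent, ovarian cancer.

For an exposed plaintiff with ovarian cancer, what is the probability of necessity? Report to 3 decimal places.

Under exogeneity and monotonicity, PN = (RR − 1) / RR = 1 − 1/RR.
PN = (1.8 − 1) / 1.8 = 0.8 / 1.8 ≈ 0.4444

PN ≈ 0.444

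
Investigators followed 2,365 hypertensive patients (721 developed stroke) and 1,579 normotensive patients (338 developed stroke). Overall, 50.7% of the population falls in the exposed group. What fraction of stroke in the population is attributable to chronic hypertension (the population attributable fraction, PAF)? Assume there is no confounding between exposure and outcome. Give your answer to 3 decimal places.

PAF ≈ 0.177

p₁ = P(outcome | exposed) = 721/2365 = 0.30486
p₀ = P(outcome | unexposed) = 338/1579 = 0.21406
Overall risk P(Y=1) = π·p₁ + (1−π)·p₀ = 0.507×0.30486 + 0.493×0.21406 = 0.2601.
Under exogeneity, PAF = [P(Y=1) − p₀] / P(Y=1).
PAF = (0.2601 − 0.21406) / 0.2601 ≈ 0.1770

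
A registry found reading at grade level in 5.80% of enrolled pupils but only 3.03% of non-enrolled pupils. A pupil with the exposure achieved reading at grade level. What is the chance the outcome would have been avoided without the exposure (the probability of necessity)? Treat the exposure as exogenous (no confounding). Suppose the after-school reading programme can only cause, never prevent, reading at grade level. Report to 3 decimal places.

p₁ = 0.058, p₀ = 0.0303.
Under exogeneity and monotonicity, PN = (p₁ − p₀) / p₁.
PN = (0.058 − 0.0303) / 0.058 = 0.0277 / 0.058 ≈ 0.4776

PN ≈ 0.478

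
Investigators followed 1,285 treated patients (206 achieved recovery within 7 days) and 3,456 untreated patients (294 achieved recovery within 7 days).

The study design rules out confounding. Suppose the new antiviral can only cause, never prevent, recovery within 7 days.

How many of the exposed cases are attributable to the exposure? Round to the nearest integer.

about 97 cases

p₁ = P(outcome | exposed) = 206/1285 = 0.16031
p₀ = P(outcome | unexposed) = 294/3456 = 0.085069
PN = (p₁ − p₀)/p₁ = (0.16031 − 0.085069) / 0.16031 ≈ 0.46935.
Attributable cases ≈ PN × (exposed cases) = 0.46935 × 206 ≈ 96.69.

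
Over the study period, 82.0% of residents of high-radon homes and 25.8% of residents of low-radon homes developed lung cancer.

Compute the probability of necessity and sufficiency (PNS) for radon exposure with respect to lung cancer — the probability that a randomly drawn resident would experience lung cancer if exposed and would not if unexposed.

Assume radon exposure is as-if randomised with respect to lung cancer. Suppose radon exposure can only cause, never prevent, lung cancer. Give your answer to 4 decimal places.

p₁ = 0.82, p₀ = 0.258.
Under exogeneity and monotonicity, PNS = p₁ − p₀.
PNS = 0.82 − 0.258 = 0.562

PNS ≈ 0.5620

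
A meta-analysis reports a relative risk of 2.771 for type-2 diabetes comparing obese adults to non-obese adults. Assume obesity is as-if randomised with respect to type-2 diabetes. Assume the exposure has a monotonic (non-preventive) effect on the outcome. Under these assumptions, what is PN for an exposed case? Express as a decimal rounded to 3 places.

PN ≈ 0.639

Under exogeneity and monotonicity, PN = (RR − 1) / RR = 1 − 1/RR.
PN = (2.771 − 1) / 2.771 = 1.771 / 2.771 ≈ 0.6391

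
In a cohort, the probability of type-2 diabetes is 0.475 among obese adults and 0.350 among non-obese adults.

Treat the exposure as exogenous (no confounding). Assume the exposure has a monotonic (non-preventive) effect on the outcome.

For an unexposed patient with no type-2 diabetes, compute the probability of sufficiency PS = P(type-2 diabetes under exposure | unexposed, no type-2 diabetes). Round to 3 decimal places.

PS ≈ 0.192

Let p₁ = 0.475, p₀ = 0.35.
Under exogeneity and monotonicity, PS = (p₁ − p₀) / (1 − p₀).
PS = (0.475 − 0.35) / (1 − 0.35) = 0.125 / 0.65 ≈ 0.1923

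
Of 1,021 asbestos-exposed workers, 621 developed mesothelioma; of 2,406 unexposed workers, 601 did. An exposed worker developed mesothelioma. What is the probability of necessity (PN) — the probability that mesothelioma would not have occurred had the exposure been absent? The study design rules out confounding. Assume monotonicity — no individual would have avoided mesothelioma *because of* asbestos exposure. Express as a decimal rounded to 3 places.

p₁ = P(outcome | exposed) = 621/1021 = 0.60823
p₀ = P(outcome | unexposed) = 601/2406 = 0.24979
Under exogeneity and monotonicity, PN = (p₁ − p₀) / p₁.
PN = (0.60823 − 0.24979) / 0.60823 = 0.35844 / 0.60823 ≈ 0.5893

PN ≈ 0.589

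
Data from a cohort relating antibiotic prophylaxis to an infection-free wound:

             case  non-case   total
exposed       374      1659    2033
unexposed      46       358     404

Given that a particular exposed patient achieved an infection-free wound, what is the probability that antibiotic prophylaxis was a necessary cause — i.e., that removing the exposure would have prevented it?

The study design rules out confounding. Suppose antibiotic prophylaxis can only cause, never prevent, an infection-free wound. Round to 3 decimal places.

p₁ = P(outcome | exposed) = 374/2033 = 0.18396
p₀ = P(outcome | unexposed) = 46/404 = 0.11386
Under exogeneity and monotonicity, PN = (p₁ − p₀) / p₁.
PN = (0.18396 − 0.11386) / 0.18396 = 0.070103 / 0.18396 ≈ 0.3811

PN ≈ 0.381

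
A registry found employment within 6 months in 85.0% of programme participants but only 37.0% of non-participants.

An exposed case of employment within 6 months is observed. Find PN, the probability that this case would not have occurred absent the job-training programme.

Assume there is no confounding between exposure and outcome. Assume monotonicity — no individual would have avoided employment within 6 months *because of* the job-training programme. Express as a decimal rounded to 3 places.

p₁ = 0.85, p₀ = 0.37.
Under exogeneity and monotonicity, PN = (p₁ − p₀) / p₁.
PN = (0.85 − 0.37) / 0.85 = 0.48 / 0.85 ≈ 0.5647

PN ≈ 0.565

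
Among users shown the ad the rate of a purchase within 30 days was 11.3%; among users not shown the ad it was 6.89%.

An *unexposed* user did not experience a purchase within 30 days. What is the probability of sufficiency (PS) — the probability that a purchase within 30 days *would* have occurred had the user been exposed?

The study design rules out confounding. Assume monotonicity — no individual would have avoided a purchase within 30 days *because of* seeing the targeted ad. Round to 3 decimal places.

p₁ = 0.113, p₀ = 0.0689.
Under exogeneity and monotonicity, PS = (p₁ − p₀) / (1 − p₀).
PS = (0.113 − 0.0689) / (1 − 0.0689) = 0.0441 / 0.9311 ≈ 0.0474

PS ≈ 0.047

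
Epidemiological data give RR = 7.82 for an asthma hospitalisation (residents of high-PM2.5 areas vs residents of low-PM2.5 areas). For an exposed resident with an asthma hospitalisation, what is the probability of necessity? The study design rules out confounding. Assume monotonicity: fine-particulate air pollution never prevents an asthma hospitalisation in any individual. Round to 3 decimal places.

PN ≈ 0.872

Under exogeneity and monotonicity, PN = (RR − 1) / RR = 1 − 1/RR.
PN = (7.82 − 1) / 7.82 = 6.82 / 7.82 ≈ 0.8721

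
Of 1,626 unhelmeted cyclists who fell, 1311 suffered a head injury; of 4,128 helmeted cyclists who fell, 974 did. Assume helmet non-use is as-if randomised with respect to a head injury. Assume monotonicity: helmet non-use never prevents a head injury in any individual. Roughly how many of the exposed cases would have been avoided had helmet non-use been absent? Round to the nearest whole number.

p₁ = P(outcome | exposed) = 1311/1626 = 0.80627
p₀ = P(outcome | unexposed) = 974/4128 = 0.23595
PN = (p₁ − p₀)/p₁ = (0.80627 − 0.23595) / 0.80627 ≈ 0.70736.
Attributable cases ≈ PN × (exposed cases) = 0.70736 × 1311 ≈ 927.35.

about 927 cases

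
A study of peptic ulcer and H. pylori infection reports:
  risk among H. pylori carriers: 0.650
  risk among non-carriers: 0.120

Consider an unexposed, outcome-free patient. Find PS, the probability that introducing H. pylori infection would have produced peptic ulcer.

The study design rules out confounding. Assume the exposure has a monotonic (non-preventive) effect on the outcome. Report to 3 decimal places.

Let p₁ = 0.65, p₀ = 0.12.
Under exogeneity and monotonicity, PS = (p₁ − p₀) / (1 − p₀).
PS = (0.65 − 0.12) / (1 − 0.12) = 0.53 / 0.88 ≈ 0.6023

PS ≈ 0.602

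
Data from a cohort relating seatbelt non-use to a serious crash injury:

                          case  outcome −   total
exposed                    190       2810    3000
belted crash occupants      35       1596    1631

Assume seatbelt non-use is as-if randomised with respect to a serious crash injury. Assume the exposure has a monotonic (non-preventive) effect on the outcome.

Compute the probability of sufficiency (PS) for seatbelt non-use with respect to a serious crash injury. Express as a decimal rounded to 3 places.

PS ≈ 0.043

p₁ = P(outcome | exposed) = 190/3000 = 0.063333
p₀ = P(outcome | unexposed) = 35/1631 = 0.021459
Under exogeneity and monotonicity, PS = (p₁ − p₀)/(1 − p₀).
PS = (0.063333 − 0.021459) / 0.97854 ≈ 0.0428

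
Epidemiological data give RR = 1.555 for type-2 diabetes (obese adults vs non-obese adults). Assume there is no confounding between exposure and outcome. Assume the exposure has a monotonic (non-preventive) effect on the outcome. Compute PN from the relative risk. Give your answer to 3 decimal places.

Under exogeneity and monotonicity, PN = (RR − 1) / RR = 1 − 1/RR.
PN = (1.555 − 1) / 1.555 = 0.555 / 1.555 ≈ 0.3569

PN ≈ 0.357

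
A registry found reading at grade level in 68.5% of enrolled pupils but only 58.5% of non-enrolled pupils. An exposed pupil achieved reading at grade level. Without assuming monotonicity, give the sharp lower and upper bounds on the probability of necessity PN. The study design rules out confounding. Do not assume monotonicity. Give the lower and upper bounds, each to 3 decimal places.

p₁ = 0.685, p₀ = 0.585.
Under exogeneity alone the bounds on PN are max{0,(p₁−p₀)/p₁} ≤ PN ≤ min{1,(1−p₀)/p₁}.
  lower = (p₁ − p₀)/p₁ = 0.1 / 0.685 ≈ 0.1460
  upper = min{1, (1 − p₀)/p₁} = 0.415 / 0.685 ≈ 0.6058

0.146 ≤ PN ≤ 0.606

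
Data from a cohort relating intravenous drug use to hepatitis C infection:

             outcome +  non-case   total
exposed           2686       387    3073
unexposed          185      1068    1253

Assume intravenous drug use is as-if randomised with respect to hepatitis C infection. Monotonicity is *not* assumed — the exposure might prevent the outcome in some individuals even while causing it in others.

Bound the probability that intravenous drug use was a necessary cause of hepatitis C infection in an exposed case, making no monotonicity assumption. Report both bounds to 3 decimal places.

0.831 ≤ PN ≤ 0.975

p₁ = P(outcome | exposed) = 2686/3073 = 0.87406
p₀ = P(outcome | unexposed) = 185/1253 = 0.14765
Under exogeneity alone the bounds on PN are max{0,(p₁−p₀)/p₁} ≤ PN ≤ min{1,(1−p₀)/p₁}.
  lower = (p₁ − p₀)/p₁ = 0.72642 / 0.87406 ≈ 0.8311
  upper = min{1, (1 − p₀)/p₁} = 0.85235 / 0.87406 ≈ 0.9752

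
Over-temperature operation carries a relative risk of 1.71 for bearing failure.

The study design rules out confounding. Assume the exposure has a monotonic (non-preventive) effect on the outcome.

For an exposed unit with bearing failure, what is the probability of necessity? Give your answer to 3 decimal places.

Under exogeneity and monotonicity, PN = (RR − 1) / RR = 1 − 1/RR.
PN = (1.71 − 1) / 1.71 = 0.71 / 1.71 ≈ 0.4152

PN ≈ 0.415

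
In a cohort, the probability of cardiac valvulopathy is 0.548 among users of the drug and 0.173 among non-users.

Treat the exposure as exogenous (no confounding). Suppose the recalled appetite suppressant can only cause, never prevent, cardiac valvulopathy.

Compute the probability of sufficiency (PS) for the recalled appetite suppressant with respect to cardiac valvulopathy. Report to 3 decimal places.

PS ≈ 0.453

Let p₁ = 0.548, p₀ = 0.173.
Under exogeneity and monotonicity, PS = (p₁ − p₀) / (1 − p₀).
PS = (0.548 − 0.173) / (1 − 0.173) = 0.375 / 0.827 ≈ 0.4534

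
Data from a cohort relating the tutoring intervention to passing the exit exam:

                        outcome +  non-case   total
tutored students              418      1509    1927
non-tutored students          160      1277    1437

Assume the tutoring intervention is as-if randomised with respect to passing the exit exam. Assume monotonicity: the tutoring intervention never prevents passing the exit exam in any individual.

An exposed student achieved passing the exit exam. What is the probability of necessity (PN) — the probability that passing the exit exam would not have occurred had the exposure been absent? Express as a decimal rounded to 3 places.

PN ≈ 0.487

p₁ = P(outcome | exposed) = 418/1927 = 0.21692
p₀ = P(outcome | unexposed) = 160/1437 = 0.11134
Under exogeneity and monotonicity, PN = (p₁ − p₀)/p₁.
PN = (0.21692 − 0.11134) / 0.21692 ≈ 0.4867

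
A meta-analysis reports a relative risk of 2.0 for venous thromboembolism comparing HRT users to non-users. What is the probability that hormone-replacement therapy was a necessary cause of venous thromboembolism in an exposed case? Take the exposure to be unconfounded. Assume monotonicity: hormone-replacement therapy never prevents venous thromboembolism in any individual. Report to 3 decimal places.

PN ≈ 0.500

Under exogeneity and monotonicity, PN = (RR − 1) / RR = 1 − 1/RR.
PN = (2.0 − 1) / 2.0 = 1 / 2.0 ≈ 0.5000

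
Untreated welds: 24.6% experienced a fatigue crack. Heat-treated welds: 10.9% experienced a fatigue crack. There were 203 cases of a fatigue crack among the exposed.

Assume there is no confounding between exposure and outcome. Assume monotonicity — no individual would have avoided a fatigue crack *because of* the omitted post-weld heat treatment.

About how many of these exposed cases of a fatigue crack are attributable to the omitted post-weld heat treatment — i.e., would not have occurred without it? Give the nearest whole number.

about 113 cases

p₁ = 0.246, p₀ = 0.109.
PN = (p₁ − p₀)/p₁ = (0.246 − 0.109) / 0.246 ≈ 0.55691.
Attributable cases ≈ PN × (exposed cases) = 0.55691 × 203 ≈ 113.05.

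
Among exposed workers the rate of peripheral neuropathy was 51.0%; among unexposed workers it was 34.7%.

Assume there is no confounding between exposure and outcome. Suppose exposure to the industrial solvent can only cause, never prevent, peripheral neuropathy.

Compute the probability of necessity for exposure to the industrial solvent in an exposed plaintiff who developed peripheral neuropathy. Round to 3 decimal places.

p₁ = 0.51, p₀ = 0.347.
Under exogeneity and monotonicity, PN = (p₁ − p₀) / p₁.
PN = (0.51 − 0.347) / 0.51 = 0.163 / 0.51 ≈ 0.3196

PN ≈ 0.320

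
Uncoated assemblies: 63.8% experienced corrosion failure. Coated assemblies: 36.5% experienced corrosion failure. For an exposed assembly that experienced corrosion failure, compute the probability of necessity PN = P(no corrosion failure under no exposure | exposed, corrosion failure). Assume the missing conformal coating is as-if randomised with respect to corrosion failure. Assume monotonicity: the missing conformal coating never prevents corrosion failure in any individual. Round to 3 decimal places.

PN ≈ 0.428

p₁ = 0.638, p₀ = 0.365.
Under exogeneity and monotonicity, PN = (p₁ − p₀) / p₁.
PN = (0.638 − 0.365) / 0.638 = 0.273 / 0.638 ≈ 0.4279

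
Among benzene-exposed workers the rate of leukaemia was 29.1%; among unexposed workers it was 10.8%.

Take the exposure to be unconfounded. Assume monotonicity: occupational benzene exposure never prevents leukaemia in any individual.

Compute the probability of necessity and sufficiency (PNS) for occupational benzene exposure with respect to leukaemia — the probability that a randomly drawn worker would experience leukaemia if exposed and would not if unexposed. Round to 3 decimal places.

p₁ = 0.291, p₀ = 0.108.
Under exogeneity and monotonicity, PNS = p₁ − p₀.
PNS = 0.291 − 0.108 = 0.183

PNS ≈ 0.183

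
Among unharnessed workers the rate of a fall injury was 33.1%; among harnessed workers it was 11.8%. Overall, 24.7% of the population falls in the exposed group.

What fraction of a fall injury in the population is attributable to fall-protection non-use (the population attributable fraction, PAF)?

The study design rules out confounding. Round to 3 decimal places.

p₁ = 0.331, p₀ = 0.118.
Overall risk P(Y=1) = π·p₁ + (1−π)·p₀ = 0.247×0.331 + 0.753×0.118 = 0.17061.
Under exogeneity, PAF = [P(Y=1) − p₀] / P(Y=1).
PAF = (0.17061 − 0.118) / 0.17061 ≈ 0.3084

PAF ≈ 0.308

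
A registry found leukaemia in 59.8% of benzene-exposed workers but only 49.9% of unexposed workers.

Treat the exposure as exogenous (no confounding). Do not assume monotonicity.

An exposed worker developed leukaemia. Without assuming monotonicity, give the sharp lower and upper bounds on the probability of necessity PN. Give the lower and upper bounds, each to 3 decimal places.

0.166 ≤ PN ≤ 0.838

p₁ = 0.598, p₀ = 0.499.
Under exogeneity alone the bounds on PN are max{0,(p₁−p₀)/p₁} ≤ PN ≤ min{1,(1−p₀)/p₁}.
  lower = (p₁ − p₀)/p₁ = 0.099 / 0.598 ≈ 0.1656
  upper = min{1, (1 − p₀)/p₁} = 0.501 / 0.598 ≈ 0.8378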